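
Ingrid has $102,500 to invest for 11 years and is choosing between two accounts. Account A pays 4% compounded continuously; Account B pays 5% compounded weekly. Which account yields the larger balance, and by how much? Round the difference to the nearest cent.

A: e^(0.04·11) = e^0.44 ≈ 1.55270721851, so 102,500 × 1.55270721851 ≈ 159,152.4899.
B: (1 + 0.05/52)^572 ≈ 1.73279505986, so 102,500 × 1.73279505986 ≈ 177,611.4936.
Difference ≈ 18,459.0037 in favor of B.

Account B, by $18,459.00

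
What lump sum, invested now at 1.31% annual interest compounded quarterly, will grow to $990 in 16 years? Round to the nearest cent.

$803.07

Periodic rate = 1.31%/4 = 0.003275; 64 periods.
P = 990/(1 + 0.003275)^64 ≈ 990/1.23276243 ≈ 803.0744.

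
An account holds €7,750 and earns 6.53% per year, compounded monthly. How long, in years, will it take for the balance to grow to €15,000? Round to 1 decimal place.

We need (1 + 0.00544167)^(12t) = 1.9355, so 12t = ln 1.9355 / ln 1.005442 ≈ 121.6819.
t ≈ 121.6819/12 = 10.1402 years.

10.1 years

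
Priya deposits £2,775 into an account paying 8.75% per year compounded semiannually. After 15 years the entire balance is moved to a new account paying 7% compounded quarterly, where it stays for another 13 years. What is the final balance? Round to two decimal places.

£24,714.25

Phase 1: 2,775·(1 + 0.04375)^30 ≈ 10,026.6913.
Phase 2: 10,026.6913·(1 + 0.0175)^52 ≈ 24,714.2464.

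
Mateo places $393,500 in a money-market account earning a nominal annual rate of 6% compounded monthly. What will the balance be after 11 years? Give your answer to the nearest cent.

$760,089.77

Growth factor = (1 + 0.005)^132 ≈ 1.9316131435.
A ≈ 393,500 × 1.9316131435 ≈ 760,089.7720.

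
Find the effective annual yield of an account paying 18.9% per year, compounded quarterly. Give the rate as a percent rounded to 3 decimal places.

EAR = (1 + 18.9%/4)^4 − 1 = (1 + 0.04725)^4 − 1.
(1 + 0.04725)^4 ≈ 1.202822, so EAR ≈ 20.28223%.

20.282%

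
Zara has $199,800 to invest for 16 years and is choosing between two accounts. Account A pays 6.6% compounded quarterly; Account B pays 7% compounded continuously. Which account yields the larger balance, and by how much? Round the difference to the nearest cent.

Account B, by $42,891.61

Account A growth factor: (1 + 0.0165)^64 ≈ 2.85018145741; balance ≈ 569,466.2552.
Account B growth factor: e^(0.07·16) = e^1.12 ≈ 3.06485420329; balance ≈ 612,357.8698.
Account B is larger by 42,891.6146.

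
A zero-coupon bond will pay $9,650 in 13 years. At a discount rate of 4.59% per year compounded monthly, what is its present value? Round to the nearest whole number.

$5,320

Periodic rate = 4.59%/12 = 0.003825; 156 periods.
P = 9,650/(1 + 0.003825)^156 ≈ 9,650/1.814049634 ≈ 5,319.5898.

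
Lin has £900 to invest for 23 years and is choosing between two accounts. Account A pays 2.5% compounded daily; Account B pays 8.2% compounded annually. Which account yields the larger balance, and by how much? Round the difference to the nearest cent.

Account B, by £3,914.65

Account A growth factor: (1 + 0.025/365)^8395 ≈ 1.777095534; balance ≈ 1,599.3860.
Account B growth factor: (1 + 0.082)^23 ≈ 6.126705397; balance ≈ 5,514.0349.
Account B is larger by 3,914.6489.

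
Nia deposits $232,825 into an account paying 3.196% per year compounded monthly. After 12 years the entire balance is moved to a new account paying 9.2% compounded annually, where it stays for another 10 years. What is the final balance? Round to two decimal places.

$823,370.31

Phase 1: 232,825·(1 + 0.03196/12)^144 ≈ 341,482.7901.
Phase 2: 341,482.7901·(1 + 0.092)^10 ≈ 823,370.3141.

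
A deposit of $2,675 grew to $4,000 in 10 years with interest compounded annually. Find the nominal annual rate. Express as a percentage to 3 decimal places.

(1 + r)^10 = 4,000/2,675 = 1.49533.
1 + r = 1.49533^(1/10) ≈ 1.041055, so r ≈ 0.0410549.
r ≈ 4.10549%.

4.105%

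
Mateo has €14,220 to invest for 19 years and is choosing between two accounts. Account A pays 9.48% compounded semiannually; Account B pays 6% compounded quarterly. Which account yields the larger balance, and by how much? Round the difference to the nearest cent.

A: (1 + 0.0474)^38 ≈ 5.8113581762, so 14,220 × 5.8113581762 ≈ 82,637.5133.
B: (1 + 0.015)^76 ≈ 3.1004105851, so 14,220 × 3.1004105851 ≈ 44,087.8385.
Difference ≈ 38,549.6747 in favor of A.

Account A, by €38,549.67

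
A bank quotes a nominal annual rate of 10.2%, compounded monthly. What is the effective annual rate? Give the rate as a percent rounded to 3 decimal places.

10.691%

One year is 12 periods at 0.0085 each: (1 + 0.0085)^12 ≈ 1.106906.
EAR = 1.106906 − 1 ≈ 10.69062%.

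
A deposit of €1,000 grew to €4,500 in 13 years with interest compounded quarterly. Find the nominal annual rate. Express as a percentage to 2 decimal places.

11.74%

The 52-period growth factor is 4,500/1,000 = 4.5.
r/4 = 4.5^(1/52) − 1 ≈ 0.0293469, so r ≈ 4·0.0293469 = 11.73878%.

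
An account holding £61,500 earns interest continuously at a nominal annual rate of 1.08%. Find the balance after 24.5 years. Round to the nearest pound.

A = P·e^(rt) = 61,500·e^(0.0108·24.5) = 61,500·e^0.2646.
e^0.2646 ≈ 1.3029097076, so A ≈ 80,128.9470.

£80,129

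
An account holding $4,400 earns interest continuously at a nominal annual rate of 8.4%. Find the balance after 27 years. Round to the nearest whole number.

$42,504

A = P·e^(rt) = 4,400·e^(0.084·27) = 4,400·e^2.268.
e^2.268 ≈ 9.6600613583, so A ≈ 42,504.2700.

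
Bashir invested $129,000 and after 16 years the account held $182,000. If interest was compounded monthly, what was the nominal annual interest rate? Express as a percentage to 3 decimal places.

(1 + r/12)^192 = 182,000/129,000 = 1.41085.
1 + r/12 = 1.41085^(1/192) ≈ 1.001794, so r/12 ≈ 0.00179429.
r ≈ 12·0.00179429 = 2.15314%.

2.153%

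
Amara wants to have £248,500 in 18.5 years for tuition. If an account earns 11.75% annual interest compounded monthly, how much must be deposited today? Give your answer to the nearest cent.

Periodic rate = 11.75%/12 = 0.00979167; 222 periods.
P = 248,500/(1 + 0.1175/12)^222 ≈ 248,500/8.69872659681 ≈ 28,567.3997.

£28,567.40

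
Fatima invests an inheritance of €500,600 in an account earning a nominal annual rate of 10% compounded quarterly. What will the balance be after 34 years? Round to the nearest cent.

Growth factor = (1 + 0.025)^136 ≈ 28.737282233832.
A ≈ 500,600 × 28.737282233832 ≈ 14,385,883.4863.

€14,385,883.49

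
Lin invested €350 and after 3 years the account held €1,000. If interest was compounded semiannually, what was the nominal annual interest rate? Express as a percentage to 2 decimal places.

38.24%

The 6-period growth factor is 1,000/350 = 2.85714.
r/2 = 2.85714^(1/6) − 1 ≈ 0.191211, so r ≈ 2·0.191211 = 38.24218%.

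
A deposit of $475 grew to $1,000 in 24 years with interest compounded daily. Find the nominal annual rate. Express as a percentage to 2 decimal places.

The 8760-period growth factor is 1,000/475 = 2.10526.
r/365 = 2.10526^(1/8760) − 1 ≈ 0.0000849854, so r ≈ 365·0.0000849854 = 3.10197%.

3.10%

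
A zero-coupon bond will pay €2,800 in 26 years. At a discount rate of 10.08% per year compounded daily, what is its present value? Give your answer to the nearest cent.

Periodic rate = 10.08%/365 = 0.000276164; 9490 periods.
P = 2,800/(1 + 0.1008/365)^9490 ≈ 2,800/13.74174363 ≈ 203.7587.

€203.76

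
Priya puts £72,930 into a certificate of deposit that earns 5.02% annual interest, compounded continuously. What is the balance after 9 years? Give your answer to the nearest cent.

£114,583.07

A = P·e^(rt) = 72,930·e^(0.0502·9) = 72,930·e^0.4518.
e^0.4518 ≈ 1.57113768961, so A ≈ 114,583.0717.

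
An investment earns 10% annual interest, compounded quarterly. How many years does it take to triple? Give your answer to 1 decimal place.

11.1 years

(1 + 0.025)^(4t) = 3.
4t = ln 3 / ln(1 + 0.025) ≈ 1.0986/0.0246926 ≈ 44.4915.
t ≈ 11.1229.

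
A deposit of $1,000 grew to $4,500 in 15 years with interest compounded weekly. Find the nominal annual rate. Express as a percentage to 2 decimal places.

The 780-period growth factor is 4,500/1,000 = 4.5.
r/52 = 4.5^(1/780) − 1 ≈ 0.00193016, so r ≈ 52·0.00193016 = 10.03686%.

10.04%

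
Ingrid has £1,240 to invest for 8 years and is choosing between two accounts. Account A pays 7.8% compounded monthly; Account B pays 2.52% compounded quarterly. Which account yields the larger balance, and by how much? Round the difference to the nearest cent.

Account A, by £793.64

A: (1 + 0.0065)^96 ≈ 1.862613754, so 1,240 × 1.862613754 ≈ 2,309.6411.
B: (1 + 0.0063)^32 ≈ 1.222585177, so 1,240 × 1.222585177 ≈ 1,516.0056.
Difference ≈ 793.6354 in favor of A.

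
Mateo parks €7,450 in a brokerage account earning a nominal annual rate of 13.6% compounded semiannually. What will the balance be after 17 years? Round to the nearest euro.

€69,756

Growth factor = (1 + 0.068)^34 ≈ 9.3631631642.
A ≈ 7,450 × 9.3631631642 ≈ 69,755.5656.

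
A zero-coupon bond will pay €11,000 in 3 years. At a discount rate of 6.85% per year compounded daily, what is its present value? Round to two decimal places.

Periodic rate = 6.85%/365 = 0.000187671; 1095 periods.
P = 11,000/(1 + 0.0685/365)^1095 ≈ 11,000/1.2281153017 ≈ 8,956.8137.

€8,956.81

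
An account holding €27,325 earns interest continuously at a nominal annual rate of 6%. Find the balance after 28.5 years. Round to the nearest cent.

€151,078.87

A = P·e^(rt) = 27,325·e^(0.06·28.5) = 27,325·e^1.71.
e^1.71 ≈ 5.52896147762, so A ≈ 151,078.8724.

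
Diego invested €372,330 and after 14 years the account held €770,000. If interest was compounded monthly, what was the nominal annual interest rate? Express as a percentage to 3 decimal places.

5.201%

The 168-period growth factor is 770,000/372,330 = 2.06806.
r/12 = 2.06806^(1/168) − 1 ≈ 0.00433443, so r ≈ 12·0.00433443 = 5.20131%.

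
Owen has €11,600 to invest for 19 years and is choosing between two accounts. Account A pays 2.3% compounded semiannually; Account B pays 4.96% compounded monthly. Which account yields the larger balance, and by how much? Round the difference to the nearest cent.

A: (1 + 0.0115)^38 ≈ 1.5442005758, so 11,600 × 1.5442005758 ≈ 17,912.7267.
B: (1 + 0.0496/12)^228 ≈ 2.5611534503, so 11,600 × 2.5611534503 ≈ 29,709.3800.
Difference ≈ 11,796.6533 in favor of B.

Account B, by €11,796.65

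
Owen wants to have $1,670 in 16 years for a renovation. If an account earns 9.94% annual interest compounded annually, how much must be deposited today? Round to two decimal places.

$366.63

Growth factor = (1 + 0.0994)^16 ≈ 4.555035039.
P = 1,670/4.555035039 ≈ 366.6273.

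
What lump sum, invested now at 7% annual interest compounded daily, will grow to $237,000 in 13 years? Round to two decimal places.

$95,406.56

Periodic rate = 7%/365 = 0.000191781; 4745 periods.
P = 237,000/(1 + 0.07/365)^4745 ≈ 237,000/2.48410578789 ≈ 95,406.5649.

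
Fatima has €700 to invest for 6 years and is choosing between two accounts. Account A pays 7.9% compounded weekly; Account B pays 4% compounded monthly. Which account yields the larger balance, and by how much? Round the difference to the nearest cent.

Account A, by €234.56

Account A growth factor: (1 + 0.079/52)^312 ≈ 1.605829277; balance ≈ 1,124.0805.
Account B growth factor: (1 + 0.04/12)^72 ≈ 1.27074188; balance ≈ 889.5193.
Account A is larger by 234.5612.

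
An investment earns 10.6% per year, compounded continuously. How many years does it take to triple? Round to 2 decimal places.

e^(0.106t) = 3, so 0.106t = ln 3 ≈ 1.0986.
t ≈ 1.0986/0.106 ≈ 10.3643.

10.36 years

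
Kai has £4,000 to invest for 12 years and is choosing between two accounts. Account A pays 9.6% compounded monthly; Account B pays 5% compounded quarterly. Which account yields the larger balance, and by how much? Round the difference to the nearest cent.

Account A growth factor: (1 + 0.008)^144 ≈ 3.1500440267; balance ≈ 12,600.1761.
Account B growth factor: (1 + 0.0125)^48 ≈ 1.815354853; balance ≈ 7,261.4194.
Account A is larger by 5,338.7567.

Account A, by £5,338.76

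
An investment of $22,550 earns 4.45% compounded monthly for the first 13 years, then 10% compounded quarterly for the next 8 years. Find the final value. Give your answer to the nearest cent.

$88,528.87

Phase 1: 22,550·(1 + 0.0445/12)^156 ≈ 40,171.7927.
Phase 2: 40,171.7927·(1 + 0.025)^32 ≈ 88,528.8668.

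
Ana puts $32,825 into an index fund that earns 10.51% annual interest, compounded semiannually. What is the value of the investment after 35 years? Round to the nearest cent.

$1,183,576.21

Growth factor = (1 + 0.05255)^70 ≈ 36.05715783122.
A ≈ 32,825 × 36.05715783122 ≈ 1,183,576.2058.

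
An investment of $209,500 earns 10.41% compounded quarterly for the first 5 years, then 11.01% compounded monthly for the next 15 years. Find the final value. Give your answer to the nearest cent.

$1,812,633.01

After 5 years at 10.41%: 209,500 × 1.671701982207 ≈ 350,221.5653.
Then 15 years at 11.01%: 350,221.5653 × 5.17567501652 ≈ 1,812,633.0056.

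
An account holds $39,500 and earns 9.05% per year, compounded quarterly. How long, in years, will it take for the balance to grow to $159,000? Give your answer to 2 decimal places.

15.56 years

We need (1 + 0.022625)^(4t) = 4.0253, so 4t = ln 4.0253 / ln 1.022625 ≈ 62.2452.
t ≈ 62.2452/4 = 15.5613 years.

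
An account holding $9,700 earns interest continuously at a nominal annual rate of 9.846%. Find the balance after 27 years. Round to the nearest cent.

A = P·e^(rt) = 9,700·e^(0.09846·27) = 9,700·e^2.65842.
e^2.65842 ≈ 14.2737187971, so A ≈ 138,455.0723.

$138,455.07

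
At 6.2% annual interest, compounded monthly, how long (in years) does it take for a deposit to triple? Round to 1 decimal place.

(1 + 0.00516667)^(12t) = 3.
12t = ln 3 / ln(1 + 0.00516667) ≈ 1.0986/0.00515337 ≈ 213.1835.
t ≈ 17.7653.

17.8 years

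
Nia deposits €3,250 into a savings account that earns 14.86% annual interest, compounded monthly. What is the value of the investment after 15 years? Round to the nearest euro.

Periodic rate = 14.86%/12 = 0.0123833; periods = 12·15 = 180.
A = 3,250·(1 + 0.1486/12)^180 ≈ 3,250·9.1642648377 ≈ 29,783.8607.

€29,784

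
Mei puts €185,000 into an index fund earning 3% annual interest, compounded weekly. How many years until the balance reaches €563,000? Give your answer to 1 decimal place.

We need (1 + 0.000576923)^(52t) = 3.0432, so 52t = ln 3.0432 / ln 1.000577 ≈ 1929.6243.
t ≈ 1929.6243/52 = 37.1082 years.

37.1 years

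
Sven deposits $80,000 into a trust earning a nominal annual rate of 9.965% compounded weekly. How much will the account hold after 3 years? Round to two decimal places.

Periodic rate = 9.965%/52 = 0.00191635; periods = 52·3 = 156.
A = 80,000·(1 + 0.09965/52)^156 ≈ 80,000·1.34805649195 ≈ 107,844.5194.

$107,844.52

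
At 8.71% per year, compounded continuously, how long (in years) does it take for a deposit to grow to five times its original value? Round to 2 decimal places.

e^(0.0871t) = 5, so 0.0871t = ln 5 ≈ 1.6094.
t ≈ 1.6094/0.0871 ≈ 18.4780.

18.48 years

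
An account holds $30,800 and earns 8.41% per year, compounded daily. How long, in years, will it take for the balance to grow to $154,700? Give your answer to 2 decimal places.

19.19 years

We need (1 + 0.000230411)^(365t) = 5.0227, so 365t = ln 5.0227 / ln 1.00023 ≈ 7005.5652.
t ≈ 7005.5652/365 = 19.1933 years.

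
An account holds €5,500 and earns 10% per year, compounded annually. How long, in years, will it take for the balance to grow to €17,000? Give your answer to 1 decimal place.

11.8 years

(1 + 0.1)^t = 17,000/5,500 = 3.0909.
t·ln(1 + 0.1) = ln(3.0909); t = 1.1285/0.0953102 ≈ 11.8399.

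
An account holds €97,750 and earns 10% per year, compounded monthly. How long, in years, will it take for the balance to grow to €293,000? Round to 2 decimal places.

(1 + 0.00833333)^(12t) = 293,000/97,750 = 2.9974.
12t·ln(1 + 0.00833333) = ln(2.9974); 12t = 1.0978/0.0082988 ≈ 132.2792.
t ≈ 11.0233 years.

11.02 years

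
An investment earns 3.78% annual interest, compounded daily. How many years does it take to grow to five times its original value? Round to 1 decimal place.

(1 + 0.000103562)^(365t) = 5.
365t = ln 5 / ln(1 + 0.000103562) ≈ 1.6094/0.000103556 ≈ 15541.6734.
t ≈ 42.5799.

42.6 years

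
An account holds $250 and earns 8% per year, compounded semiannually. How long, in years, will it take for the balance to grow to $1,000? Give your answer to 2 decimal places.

17.67 years

(1 + 0.04)^(2t) = 1,000/250 = 4.
2t·ln(1 + 0.04) = ln(4); 2t = 1.3863/0.0392207 ≈ 35.3460.
t ≈ 17.6730 years.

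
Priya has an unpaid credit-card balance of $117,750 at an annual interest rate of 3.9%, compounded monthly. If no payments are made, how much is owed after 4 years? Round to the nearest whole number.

Growth factor = (1 + 0.00325)^48 ≈ 1.16853058345.
A ≈ 117,750 × 1.16853058345 ≈ 137,594.4762.

$137,594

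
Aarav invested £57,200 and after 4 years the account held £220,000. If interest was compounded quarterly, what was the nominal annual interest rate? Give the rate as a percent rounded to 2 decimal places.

(1 + r/4)^16 = 220,000/57,200 = 3.84615.
1 + r/4 = 3.84615^(1/16) ≈ 1.087838, so r/4 ≈ 0.0878379.
r ≈ 4·0.0878379 = 35.13514%.

35.14%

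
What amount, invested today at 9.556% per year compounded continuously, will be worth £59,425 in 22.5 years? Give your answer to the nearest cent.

P = A·e^(−rt) = 59,425·e^(−2.1501).
e^(−2.1501) ≈ 0.11647250994, so P ≈ 6,921.3789.

£6,921.38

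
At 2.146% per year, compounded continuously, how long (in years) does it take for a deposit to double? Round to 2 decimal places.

32.30 years

e^(0.02146t) = 2, so 0.02146t = ln 2 ≈ 0.69315.
t ≈ 0.69315/0.02146 ≈ 32.2995.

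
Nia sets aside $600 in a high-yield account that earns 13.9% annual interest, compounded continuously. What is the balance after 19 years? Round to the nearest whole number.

$8,416

A = P·e^(rt) = 600·e^(0.139·19) = 600·e^2.641.
e^2.641 ≈ 14.02722382, so A ≈ 8,416.3343.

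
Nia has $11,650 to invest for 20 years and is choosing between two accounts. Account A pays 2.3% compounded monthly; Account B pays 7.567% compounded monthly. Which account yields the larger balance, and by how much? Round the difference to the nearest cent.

A: (1 + 0.023/12)^240 ≈ 1.5833767169, so 11,650 × 1.5833767169 ≈ 18,446.3388.
B: (1 + 0.07567/12)^240 ≈ 4.5206163307, so 11,650 × 4.5206163307 ≈ 52,665.1803.
Difference ≈ 34,218.8415 in favor of B.

Account B, by $34,218.84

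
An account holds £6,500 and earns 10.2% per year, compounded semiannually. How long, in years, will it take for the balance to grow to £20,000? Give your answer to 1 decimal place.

11.3 years

We need (1 + 0.051)^(2t) = 3.0769, so 2t = ln 3.0769 / ln 1.051 ≈ 22.5952.
t ≈ 22.5952/2 = 11.2976 years.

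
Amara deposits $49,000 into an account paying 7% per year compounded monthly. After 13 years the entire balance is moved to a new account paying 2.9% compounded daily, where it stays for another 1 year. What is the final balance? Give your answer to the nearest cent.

After 13 years at 7%: 49,000 × 2.47776293349 ≈ 121,410.3837.
Then 1 years at 2.9%: 121,410.3837 × 1.02942340859 ≈ 124,982.6911.

$124,982.69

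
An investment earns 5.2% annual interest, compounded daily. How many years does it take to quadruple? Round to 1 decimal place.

(1 + 0.000142466)^(365t) = 4.
365t = ln 4 / ln(1 + 0.000142466) ≈ 1.3863/0.000142456 ≈ 9731.4132.
t ≈ 26.6614.

26.7 years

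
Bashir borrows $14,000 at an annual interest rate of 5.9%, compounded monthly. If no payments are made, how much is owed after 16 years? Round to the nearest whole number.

$35,900

Growth factor = (1 + 0.059/12)^192 ≈ 2.5643035262.
A ≈ 14,000 × 2.5643035262 ≈ 35,900.2494.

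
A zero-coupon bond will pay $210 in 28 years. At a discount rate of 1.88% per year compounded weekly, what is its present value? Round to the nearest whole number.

Periodic rate = 1.88%/52 = 0.000361538; 1456 periods.
P = 210/(1 + 0.0188/52)^1456 ≈ 210/1.69266611 ≈ 124.0646.

$124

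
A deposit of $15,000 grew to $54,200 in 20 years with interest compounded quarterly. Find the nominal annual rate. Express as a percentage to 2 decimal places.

6.48%

(1 + r/4)^80 = 54,200/15,000 = 3.61333.
1 + r/4 = 3.61333^(1/80) ≈ 1.016188, so r/4 ≈ 0.0161875.
r ≈ 4·0.0161875 = 6.47500%.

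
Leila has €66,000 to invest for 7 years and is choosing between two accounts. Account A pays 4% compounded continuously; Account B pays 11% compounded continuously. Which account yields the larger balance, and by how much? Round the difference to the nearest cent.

A: e^(0.04·7) = e^0.28 ≈ 1.3231298123, so 66,000 × 1.3231298123 ≈ 87,326.5676.
B: e^(0.11·7) = e^0.77 ≈ 2.15976625378, so 66,000 × 2.15976625378 ≈ 142,544.5727.
Difference ≈ 55,218.0051 in favor of B.

Account B, by €55,218.01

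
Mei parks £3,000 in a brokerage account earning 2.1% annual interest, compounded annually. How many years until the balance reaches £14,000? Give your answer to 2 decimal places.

74.12 years

(1 + 0.021)^t = 14,000/3,000 = 4.6667.
t·ln(1 + 0.021) = ln(4.6667); t = 1.5404/0.0207825 ≈ 74.1221.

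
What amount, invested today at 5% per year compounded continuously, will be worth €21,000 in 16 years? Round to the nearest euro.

€9,436

P = A·e^(−rt) = 21,000·e^(−0.8).
e^(−0.8) ≈ 0.44932896412, so P ≈ 9,435.9082.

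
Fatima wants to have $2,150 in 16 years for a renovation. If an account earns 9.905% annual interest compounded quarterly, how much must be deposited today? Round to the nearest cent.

Periodic rate = 9.905%/4 = 0.0247625; 64 periods.
P = 2,150/(1 + 0.0247625)^64 ≈ 2,150/4.78504878 ≈ 449.3162.

$449.32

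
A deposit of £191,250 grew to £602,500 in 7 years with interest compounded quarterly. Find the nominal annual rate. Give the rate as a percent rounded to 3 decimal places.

(1 + r/4)^28 = 602,500/191,250 = 3.15033.
1 + r/4 = 3.15033^(1/28) ≈ 1.041834, so r/4 ≈ 0.0418337.
r ≈ 4·0.0418337 = 16.73349%.

16.733%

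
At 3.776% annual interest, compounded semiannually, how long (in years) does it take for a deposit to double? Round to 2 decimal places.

18.53 years

(1 + 0.01888)^(2t) = 2.
2t = ln 2 / ln(1 + 0.01888) ≈ 0.69315/0.018704 ≈ 37.0588.
t ≈ 18.5294.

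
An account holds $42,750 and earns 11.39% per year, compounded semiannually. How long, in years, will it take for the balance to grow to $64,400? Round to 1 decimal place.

3.7 years

(1 + 0.05695)^(2t) = 64,400/42,750 = 1.5064.
2t·ln(1 + 0.05695) = ln(1.5064); 2t = 0.40974/0.0553874 ≈ 7.3978.
t ≈ 3.6989 years.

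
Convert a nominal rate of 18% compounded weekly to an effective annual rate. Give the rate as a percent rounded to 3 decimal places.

19.685%

One year is 52 periods at 0.00346154 each: (1 + 0.00346154)^52 ≈ 1.196845.
EAR = 1.196845 − 1 ≈ 19.68453%.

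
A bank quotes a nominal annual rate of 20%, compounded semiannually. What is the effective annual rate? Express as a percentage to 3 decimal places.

21.000%

One year is 2 periods at 0.1 each: (1 + 0.1)^2 ≈ 1.21.
EAR = 1.21 − 1 ≈ 21.00000%.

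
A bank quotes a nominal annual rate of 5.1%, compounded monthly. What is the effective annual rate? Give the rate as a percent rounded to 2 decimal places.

EAR = (1 + 5.1%/12)^12 − 1 = (1 + 0.00425)^12 − 1.
(1 + 0.00425)^12 ≈ 1.052209, so EAR ≈ 5.22092%.

5.22%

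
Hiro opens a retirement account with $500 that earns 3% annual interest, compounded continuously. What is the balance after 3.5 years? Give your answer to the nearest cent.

A = P·e^(rt) = 500·e^(0.03·3.5) = 500·e^0.105.
e^0.105 ≈ 1.11071061, so A ≈ 555.3553.

$555.36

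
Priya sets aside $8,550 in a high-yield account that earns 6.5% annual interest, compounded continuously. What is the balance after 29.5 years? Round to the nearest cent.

A = P·e^(rt) = 8,550·e^(0.065·29.5) = 8,550·e^1.9175.
e^1.9175 ≈ 6.8039273709, so A ≈ 58,173.5790.

$58,173.58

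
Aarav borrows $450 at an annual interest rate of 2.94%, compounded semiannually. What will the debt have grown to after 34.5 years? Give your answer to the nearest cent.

Periodic rate = 2.94%/2 = 0.0147; periods = 2·34.5 = 69.
A = 450·(1 + 0.0147)^69 ≈ 450·2.737149797 ≈ 1,231.7174.

$1,231.72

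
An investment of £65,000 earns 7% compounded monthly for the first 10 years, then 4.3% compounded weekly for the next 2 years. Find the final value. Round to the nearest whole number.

£142,354

Phase 1: 65,000·(1 + 0.07/12)^120 ≈ 130,627.9895.
Phase 2: 130,627.9895·(1 + 0.043/52)^104 ≈ 142,354.1505.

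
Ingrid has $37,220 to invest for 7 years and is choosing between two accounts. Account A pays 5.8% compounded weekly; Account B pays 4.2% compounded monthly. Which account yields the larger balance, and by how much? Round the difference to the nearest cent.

Account A, by $5,931.67

A: (1 + 0.058/52)^364 ≈ 1.500463027, so 37,220 × 1.500463027 ≈ 55,847.2339.
B: (1 + 0.0035)^84 ≈ 1.3410953392, so 37,220 × 1.3410953392 ≈ 49,915.5685.
Difference ≈ 5,931.6653 in favor of A.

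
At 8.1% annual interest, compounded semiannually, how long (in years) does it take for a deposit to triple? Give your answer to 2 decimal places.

(1 + 0.0405)^(2t) = 3.
2t = ln 3 / ln(1 + 0.0405) ≈ 1.0986/0.0397014 ≈ 27.6719.
t ≈ 13.8360.

13.84 years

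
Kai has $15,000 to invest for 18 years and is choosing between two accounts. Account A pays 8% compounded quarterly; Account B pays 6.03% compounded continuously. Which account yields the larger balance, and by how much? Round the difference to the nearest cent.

Account A, by $18,007.75

Account A growth factor: (1 + 0.02)^72 ≈ 4.1611403751; balance ≈ 62,417.1056.
Account B growth factor: e^(0.0603·18) = e^1.0854 ≈ 2.9606238315; balance ≈ 44,409.3575.
Account A is larger by 18,007.7482.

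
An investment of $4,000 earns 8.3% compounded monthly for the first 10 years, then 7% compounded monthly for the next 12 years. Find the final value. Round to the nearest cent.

$21,136.40

Phase 1: 4,000·(1 + 0.083/12)^120 ≈ 9,147.1020.
Phase 2: 9,147.1020·(1 + 0.07/12)^144 ≈ 21,136.3984.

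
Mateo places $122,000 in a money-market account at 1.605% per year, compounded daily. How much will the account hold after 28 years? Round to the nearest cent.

$191,217.43

Periodic rate = 1.605%/365 = 0.0000439726; periods = 365·28 = 10220.
A = 122,000·(1 + 0.01605/365)^10220 ≈ 122,000·1.56735599431 ≈ 191,217.4313.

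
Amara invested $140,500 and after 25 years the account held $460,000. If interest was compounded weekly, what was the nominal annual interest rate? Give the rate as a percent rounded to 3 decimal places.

4.746%

(1 + r/52)^1300 = 460,000/140,500 = 3.27402.
1 + r/52 = 3.27402^(1/1300) ≈ 1.000913, so r/52 ≈ 0.000912739.
r ≈ 52·0.000912739 = 4.74624%.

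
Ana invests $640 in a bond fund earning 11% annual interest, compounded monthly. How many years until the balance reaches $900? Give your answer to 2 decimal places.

We need (1 + 0.00916667)^(12t) = 1.4062, so 12t = ln 1.4062 / ln 1.009167 ≈ 37.3622.
t ≈ 37.3622/12 = 3.1135 years.

3.11 years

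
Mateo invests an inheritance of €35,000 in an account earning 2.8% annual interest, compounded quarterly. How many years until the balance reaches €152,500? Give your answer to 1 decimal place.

52.7 years

We need (1 + 0.007)^(4t) = 4.3571, so 4t = ln 4.3571 / ln 1.007 ≈ 210.9946.
t ≈ 210.9946/4 = 52.7486 years.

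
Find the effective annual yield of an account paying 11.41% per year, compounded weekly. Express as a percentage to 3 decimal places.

One year is 52 periods at 0.00219423 each: (1 + 0.00219423)^52 ≈ 1.120724.
EAR = 1.120724 − 1 ≈ 12.07241%.

12.072%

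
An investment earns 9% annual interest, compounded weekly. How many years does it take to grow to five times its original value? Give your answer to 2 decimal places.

17.90 years

(1 + 0.00173077)^(52t) = 5.
52t = ln 5 / ln(1 + 0.00173077) ≈ 1.6094/0.00172927 ≈ 930.7019.
t ≈ 17.8981.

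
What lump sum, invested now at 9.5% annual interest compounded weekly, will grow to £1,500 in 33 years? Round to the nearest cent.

Periodic rate = 9.5%/52 = 0.00182692; 1716 periods.
P = 1,500/(1 + 0.095/52)^1716 ≈ 1,500/22.92297726 ≈ 65.4365.

£65.44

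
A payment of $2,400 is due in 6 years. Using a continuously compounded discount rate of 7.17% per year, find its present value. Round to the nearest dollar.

P = A·e^(−rt) = 2,400·e^(−0.4302).
e^(−0.4302) ≈ 0.6503790059, so P ≈ 1,560.9096.

$1,561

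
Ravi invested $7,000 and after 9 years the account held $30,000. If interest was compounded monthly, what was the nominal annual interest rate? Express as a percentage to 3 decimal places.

(1 + r/12)^108 = 30,000/7,000 = 4.28571.
1 + r/12 = 4.28571^(1/108) ≈ 1.013566, so r/12 ≈ 0.0135661.
r ≈ 12·0.0135661 = 16.27929%.

16.279%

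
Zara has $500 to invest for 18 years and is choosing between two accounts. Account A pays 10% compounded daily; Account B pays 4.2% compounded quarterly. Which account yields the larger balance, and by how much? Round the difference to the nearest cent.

A: (1 + 0.1/365)^6570 ≈ 6.048156227, so 500 × 6.048156227 ≈ 3,024.0781.
B: (1 + 0.0105)^72 ≈ 2.12136249, so 500 × 2.12136249 ≈ 1,060.6812.
Difference ≈ 1,963.3969 in favor of A.

Account A, by $1,963.40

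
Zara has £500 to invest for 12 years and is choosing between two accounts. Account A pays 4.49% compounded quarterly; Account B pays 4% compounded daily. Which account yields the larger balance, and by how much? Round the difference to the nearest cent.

Account A, by £46.39

Account A growth factor: (1 + 0.011225)^48 ≈ 1.70881206; balance ≈ 854.4060.
Account B growth factor: (1 + 0.04/365)^4380 ≈ 1.6160319; balance ≈ 808.0160.
Account A is larger by 46.3901.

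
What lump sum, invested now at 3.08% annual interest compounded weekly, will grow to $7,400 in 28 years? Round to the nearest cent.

Growth factor = (1 + 0.0308/52)^1456 ≈ 2.368234398.
P = 7,400/2.368234398 ≈ 3,124.6907.

$3,124.69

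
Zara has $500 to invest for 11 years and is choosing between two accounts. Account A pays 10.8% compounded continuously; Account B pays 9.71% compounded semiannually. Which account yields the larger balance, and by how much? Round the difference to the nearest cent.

Account A, by $221.42

Account A growth factor: e^(0.108·11) = e^1.188 ≈ 3.280513615; balance ≈ 1,640.2568.
Account B growth factor: (1 + 0.04855)^22 ≈ 2.837665374; balance ≈ 1,418.8327.
Account A is larger by 221.4241.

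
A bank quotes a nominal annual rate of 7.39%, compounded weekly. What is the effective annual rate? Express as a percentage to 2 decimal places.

7.66%

One year is 52 periods at 0.00142115 each: (1 + 0.00142115)^52 ≈ 1.076643.
EAR = 1.076643 − 1 ≈ 7.66426%.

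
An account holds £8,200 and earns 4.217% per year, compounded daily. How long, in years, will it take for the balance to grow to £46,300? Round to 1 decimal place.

(1 + 0.000115534)^(365t) = 46,300/8,200 = 5.6463.
365t·ln(1 + 0.000115534) = ln(5.6463); 365t = 1.731/0.000115528 ≈ 14983.5036.
t ≈ 41.0507 years.

41.1 years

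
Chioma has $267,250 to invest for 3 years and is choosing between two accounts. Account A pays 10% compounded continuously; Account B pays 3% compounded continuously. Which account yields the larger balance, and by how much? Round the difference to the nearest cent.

Account A, by $68,331.69

A: e^(0.1·3) = e^0.3 ≈ 1.34985880758, so 267,250 × 1.34985880758 ≈ 360,749.7663.
B: e^(0.03·3) = e^0.09 ≈ 1.09417428371, so 267,250 × 1.09417428371 ≈ 292,418.0773.
Difference ≈ 68,331.6890 in favor of A.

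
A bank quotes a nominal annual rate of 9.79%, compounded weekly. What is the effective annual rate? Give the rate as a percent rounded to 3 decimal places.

One year is 52 periods at 0.00188269 each: (1 + 0.00188269)^52 ≈ 1.102751.
EAR = 1.102751 − 1 ≈ 10.27510%.

10.275%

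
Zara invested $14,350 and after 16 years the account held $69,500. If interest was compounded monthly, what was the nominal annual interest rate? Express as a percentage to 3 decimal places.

9.900%

(1 + r/12)^192 = 69,500/14,350 = 4.84321.
1 + r/12 = 4.84321^(1/192) ≈ 1.00825, so r/12 ≈ 0.00825039.
r ≈ 12·0.00825039 = 9.90047%.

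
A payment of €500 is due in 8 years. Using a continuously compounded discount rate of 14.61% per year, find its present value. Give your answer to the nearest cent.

€155.37

P = A·e^(−rt) = 500·e^(−1.1688).
e^(−1.1688) ≈ 0.310739605, so P ≈ 155.3698.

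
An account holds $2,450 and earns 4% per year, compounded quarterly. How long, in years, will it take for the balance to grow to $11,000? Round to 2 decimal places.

37.73 years

We need (1 + 0.01)^(4t) = 4.4898, so 4t = ln 4.4898 / ln 1.01 ≈ 150.9304.
t ≈ 150.9304/4 = 37.7326 years.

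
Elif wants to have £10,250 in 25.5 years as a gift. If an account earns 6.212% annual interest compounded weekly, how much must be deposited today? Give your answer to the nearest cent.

£2,104.68

Periodic rate = 6.212%/52 = 0.00119462; 1326 periods.
P = 10,250/(1 + 0.06212/52)^1326 ≈ 10,250/4.87010054 ≈ 2,104.6793.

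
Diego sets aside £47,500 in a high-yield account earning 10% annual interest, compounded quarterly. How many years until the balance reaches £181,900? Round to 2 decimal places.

(1 + 0.025)^(4t) = 181,900/47,500 = 3.8295.
4t·ln(1 + 0.025) = ln(3.8295); 4t = 1.3427/0.0246926 ≈ 54.3777.
t ≈ 13.5944 years.

13.59 years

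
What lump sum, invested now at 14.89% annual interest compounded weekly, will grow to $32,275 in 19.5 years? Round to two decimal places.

Periodic rate = 14.89%/52 = 0.00286346; 1014 periods.
P = 32,275/(1 + 0.1489/52)^1014 ≈ 32,275/18.163258991 ≈ 1,776.9388.

$1,776.94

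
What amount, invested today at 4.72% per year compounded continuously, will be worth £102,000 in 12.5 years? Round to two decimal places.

£56,541.38

P = A·e^(−rt) = 102,000·e^(−0.59).
e^(−0.59) ≈ 0.554327284735, so P ≈ 56,541.3830.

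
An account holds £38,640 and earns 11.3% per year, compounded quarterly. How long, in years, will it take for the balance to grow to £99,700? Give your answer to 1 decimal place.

(1 + 0.02825)^(4t) = 99,700/38,640 = 2.5802.
4t·ln(1 + 0.02825) = ln(2.5802); 4t = 0.94788/0.0278583 ≈ 34.0249.
t ≈ 8.5062 years.

8.5 years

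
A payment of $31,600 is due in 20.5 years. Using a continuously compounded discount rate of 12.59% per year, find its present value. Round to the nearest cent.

$2,392.18

P = A·e^(−rt) = 31,600·e^(−2.58095).
e^(−2.58095) ≈ 0.075702052901, so P ≈ 2,392.1849.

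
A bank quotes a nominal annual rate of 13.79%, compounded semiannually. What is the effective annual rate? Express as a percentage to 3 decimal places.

EAR = (1 + 13.79%/2)^2 − 1 = (1 + 0.06895)^2 − 1.
(1 + 0.06895)^2 ≈ 1.142654, so EAR ≈ 14.26541%.

14.265%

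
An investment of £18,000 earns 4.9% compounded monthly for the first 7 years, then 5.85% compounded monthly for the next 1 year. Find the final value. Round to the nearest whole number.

After 7 years at 4.9%: 18,000 × 1.4081849545 ≈ 25,347.3292.
Then 1 years at 5.85%: 25,347.3292 × 1.0600943017 ≈ 26,870.5592.

£26,871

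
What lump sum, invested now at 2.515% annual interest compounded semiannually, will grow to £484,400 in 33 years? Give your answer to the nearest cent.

Growth factor = (1 + 0.012575)^66 ≈ 2.28136746318.
P = 484,400/2.28136746318 ≈ 212,328.7931.

£212,328.79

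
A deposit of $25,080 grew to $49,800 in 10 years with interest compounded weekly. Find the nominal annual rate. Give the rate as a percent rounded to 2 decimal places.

(1 + r/52)^520 = 49,800/25,080 = 1.98565.
1 + r/52 = 1.98565^(1/520) ≈ 1.00132, so r/52 ≈ 0.00131999.
r ≈ 52·0.00131999 = 6.86397%.

6.86%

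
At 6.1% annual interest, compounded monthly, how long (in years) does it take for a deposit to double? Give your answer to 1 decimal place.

11.4 years

(1 + 0.00508333)^(12t) = 2.
12t = ln 2 / ln(1 + 0.00508333) ≈ 0.69315/0.00507046 ≈ 136.7031.
t ≈ 11.3919.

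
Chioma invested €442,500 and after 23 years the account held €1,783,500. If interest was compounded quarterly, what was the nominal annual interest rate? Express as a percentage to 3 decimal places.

6.107%

The 92-period growth factor is 1,783,500/442,500 = 4.03051.
r/4 = 4.03051^(1/92) − 1 ≈ 0.0152664, so r ≈ 4·0.0152664 = 6.10655%.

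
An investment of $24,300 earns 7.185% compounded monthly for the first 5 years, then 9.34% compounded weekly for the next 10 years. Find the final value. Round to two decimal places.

Phase 1: 24,300·(1 + 0.0059875)^60 ≈ 34,766.5292.
Phase 2: 34,766.5292·(1 + 0.0934/52)^520 ≈ 88,395.1690.

$88,395.17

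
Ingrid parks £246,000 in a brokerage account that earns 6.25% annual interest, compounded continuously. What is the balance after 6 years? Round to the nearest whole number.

A = P·e^(rt) = 246,000·e^(0.0625·6) = 246,000·e^0.375.
e^0.375 ≈ 1.45499141462, so A ≈ 357,927.8880.

£357,928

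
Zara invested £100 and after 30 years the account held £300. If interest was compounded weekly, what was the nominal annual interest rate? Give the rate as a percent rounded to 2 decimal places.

3.66%

The 1560-period growth factor is 300/100 = 3.
r/52 = 3^(1/1560) − 1 ≈ 0.000704487, so r ≈ 52·0.000704487 = 3.66333%.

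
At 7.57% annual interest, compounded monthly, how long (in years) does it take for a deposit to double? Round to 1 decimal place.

9.2 years

(1 + 0.00630833)^(12t) = 2.
12t = ln 2 / ln(1 + 0.00630833) ≈ 0.69315/0.00628852 ≈ 110.2242.
t ≈ 9.1854.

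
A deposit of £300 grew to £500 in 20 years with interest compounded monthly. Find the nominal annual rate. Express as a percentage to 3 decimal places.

The 240-period growth factor is 500/300 = 1.66667.
r/12 = 1.66667^(1/240) − 1 ≈ 0.00213071, so r ≈ 12·0.00213071 = 2.55685%.

2.557%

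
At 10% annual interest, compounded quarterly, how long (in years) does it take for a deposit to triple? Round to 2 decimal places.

(1 + 0.025)^(4t) = 3.
4t = ln 3 / ln(1 + 0.025) ≈ 1.0986/0.0246926 ≈ 44.4915.
t ≈ 11.1229.

11.12 years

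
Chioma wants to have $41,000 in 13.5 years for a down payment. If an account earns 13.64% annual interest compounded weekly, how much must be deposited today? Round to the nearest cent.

Periodic rate = 13.64%/52 = 0.00262308; 702 periods.
P = 41,000/(1 + 0.1364/52)^702 ≈ 41,000/6.290176609 ≈ 6,518.1000.

$6,518.10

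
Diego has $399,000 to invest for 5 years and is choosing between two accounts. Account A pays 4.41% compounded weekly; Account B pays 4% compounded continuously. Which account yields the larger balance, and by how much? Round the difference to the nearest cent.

Account A, by $10,047.09

Account A growth factor: (1 + 0.0441/52)^260 ≈ 1.246583429; balance ≈ 497,386.7882.
Account B growth factor: e^(0.04·5) = e^0.2 ≈ 1.22140275816; balance ≈ 487,339.7005.
Account A is larger by 10,047.0877.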